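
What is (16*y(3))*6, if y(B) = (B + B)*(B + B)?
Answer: 3456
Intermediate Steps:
y(B) = 4*B**2 (y(B) = (2*B)*(2*B) = 4*B**2)
(16*y(3))*6 = (16*(4*3**2))*6 = (16*(4*9))*6 = (16*36)*6 = 576*6 = 3456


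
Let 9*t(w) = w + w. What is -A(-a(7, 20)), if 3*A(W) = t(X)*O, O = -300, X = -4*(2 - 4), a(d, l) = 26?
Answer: 1600/9 ≈ 177.78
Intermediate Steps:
X = 8 (X = -4*(-2) = 8)
t(w) = 2*w/9 (t(w) = (w + w)/9 = (2*w)/9 = 2*w/9)
A(W) = -1600/9 (A(W) = (((2/9)*8)*(-300))/3 = ((16/9)*(-300))/3 = (⅓)*(-1600/3) = -1600/9)
-A(-a(7, 20)) = -1*(-1600/9) = 1600/9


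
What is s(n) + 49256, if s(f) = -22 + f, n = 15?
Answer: 49249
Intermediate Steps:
s(n) + 49256 = (-22 + 15) + 49256 = -7 + 49256 = 49249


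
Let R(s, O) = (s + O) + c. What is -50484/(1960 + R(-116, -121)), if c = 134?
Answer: -16828/619 ≈ -27.186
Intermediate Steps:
R(s, O) = 134 + O + s (R(s, O) = (s + O) + 134 = (O + s) + 134 = 134 + O + s)
-50484/(1960 + R(-116, -121)) = -50484/(1960 + (134 - 121 - 116)) = -50484/(1960 - 103) = -50484/1857 = -50484*1/1857 = -16828/619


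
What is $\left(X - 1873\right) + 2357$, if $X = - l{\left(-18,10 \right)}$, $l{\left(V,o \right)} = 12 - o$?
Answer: $482$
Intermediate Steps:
$X = -2$ ($X = - (12 - 10) = \left(-1\right) 2 = -2$)
$\left(X - 1873\right) + 2357 = \left(-2 - 1873\right) + 2357 = -1875 + 2357 = 482$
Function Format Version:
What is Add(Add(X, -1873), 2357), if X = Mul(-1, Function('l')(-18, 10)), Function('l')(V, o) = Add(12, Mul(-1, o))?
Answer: 482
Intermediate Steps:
X = -2 (X = Mul(-1, Add(12, Mul(-1, 10))) = Mul(-1, Add(12, -10)) = Mul(-1, 2) = -2)
Add(Add(X, -1873), 2357) = Add(Add(-2, -1873), 2357) = Add(-1875, 2357) = 482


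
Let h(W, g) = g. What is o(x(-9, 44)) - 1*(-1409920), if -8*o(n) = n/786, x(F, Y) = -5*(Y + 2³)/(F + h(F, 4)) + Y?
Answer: 184699518/131 ≈ 1.4099e+6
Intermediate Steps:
x(F, Y) = Y - 5*(8 + Y)/(4 + F) (x(F, Y) = -5*(Y + 2³)/(F + 4) + Y = -5*(Y + 8)/(4 + F) + Y = -5*(8 + Y)/(4 + F) + Y = Y - 5*(8 + Y)/(4 + F))
o(n) = -n/6288 (o(n) = -n/(8*786) = -n/6288)
o(x(-9, 44)) - 1*(-1409920) = -(-40 - 1*44 - 9*44)/(6288*(4 - 9)) - 1*(-1409920) = -(-40 - 44 - 396)/(6288*(-5)) + 1409920 = -(-1)*(-480)/31440 + 1409920 = -1/6288*96 + 1409920 = -2/131 + 1409920 = 184699518/131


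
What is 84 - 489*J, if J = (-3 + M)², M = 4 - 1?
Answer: 84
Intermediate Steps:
M = 3
J = 0 (J = (-3 + 3)² = 0² = 0)
84 - 489*J = 84 - 489*0 = 84 + 0 = 84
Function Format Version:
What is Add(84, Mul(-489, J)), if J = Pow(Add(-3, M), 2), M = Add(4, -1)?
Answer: 84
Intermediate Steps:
M = 3
J = 0 (J = Pow(Add(-3, 3), 2) = Pow(0, 2) = 0)
Add(84, Mul(-489, J)) = Add(84, Mul(-489, 0)) = Add(84, 0) = 84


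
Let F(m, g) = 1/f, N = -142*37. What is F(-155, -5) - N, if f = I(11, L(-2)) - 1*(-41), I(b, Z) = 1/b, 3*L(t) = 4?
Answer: 2374819/452 ≈ 5254.0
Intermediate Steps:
L(t) = 4/3 (L(t) = (1/3)*4 = 4/3)
N = -5254
f = 452/11 (f = 1/11 - 1*(-41) = 1/11 + 41 = 452/11 ≈ 41.091)
F(m, g) = 11/452 (F(m, g) = 1/(452/11) = 11/452)
F(-155, -5) - N = 11/452 - 1*(-5254) = 11/452 + 5254 = 2374819/452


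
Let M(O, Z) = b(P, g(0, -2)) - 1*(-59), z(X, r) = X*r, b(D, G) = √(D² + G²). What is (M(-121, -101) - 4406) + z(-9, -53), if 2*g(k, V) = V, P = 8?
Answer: -3870 + √65 ≈ -3861.9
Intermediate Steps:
g(k, V) = V/2
M(O, Z) = 59 + √65 (M(O, Z) = √(8² + ((½)*(-2))²) - 1*(-59) = √(64 + (-1)²) + 59 = √(64 + 1) + 59 = √65 + 59 = 59 + √65)
(M(-121, -101) - 4406) + z(-9, -53) = ((59 + √65) - 4406) - 9*(-53) = (-4347 + √65) + 477 = -3870 + √65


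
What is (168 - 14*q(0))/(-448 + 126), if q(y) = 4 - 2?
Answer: -10/23 ≈ -0.43478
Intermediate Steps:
q(y) = 2
(168 - 14*q(0))/(-448 + 126) = (168 - 14*2)/(-448 + 126) = (168 - 28)/(-322) = 140*(-1/322) = -10/23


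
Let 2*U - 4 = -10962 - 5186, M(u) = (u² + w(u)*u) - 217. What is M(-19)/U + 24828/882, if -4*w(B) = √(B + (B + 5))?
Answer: 4172596/148323 - 19*I*√33/32288 ≈ 28.132 - 0.0033804*I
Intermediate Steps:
w(B) = -√(5 + 2*B)/4 (w(B) = -√(B + (B + 5))/4 = -√(B + (5 + B))/4 = -√(5 + 2*B)/4)
M(u) = -217 + u² - u*√(5 + 2*u)/4 (M(u) = (u² + (-√(5 + 2*u)/4)*u) - 217 = (u² - u*√(5 + 2*u)/4) - 217 = -217 + u² - u*√(5 + 2*u)/4)
U = -8072 (U = 2 + (-10962 - 5186)/2 = 2 + (½)*(-16148) = 2 - 8074 = -8072)
M(-19)/U + 24828/882 = (-217 + (-19)² - ¼*(-19)*√(5 + 2*(-19)))/(-8072) + 24828/882 = (-217 + 361 - ¼*(-19)*√(5 - 38))*(-1/8072) + 24828*(1/882) = (-217 + 361 - ¼*(-19)*√(-33))*(-1/8072) + 4138/147 = (-217 + 361 - ¼*(-19)*I*√33)*(-1/8072) + 4138/147 = (-217 + 361 + 19*I*√33/4)*(-1/8072) + 4138/147 = (144 + 19*I*√33/4)*(-1/8072) + 4138/147 = (-18/1009 - 19*I*√33/32288) + 4138/147 = 4172596/148323 - 19*I*√33/32288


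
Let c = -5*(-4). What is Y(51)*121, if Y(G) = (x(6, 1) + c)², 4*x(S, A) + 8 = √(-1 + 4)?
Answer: 627627/16 + 1089*√3 ≈ 41113.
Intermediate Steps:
x(S, A) = -2 + √3/4 (x(S, A) = -2 + √(-1 + 4)/4 = -2 + √3/4)
c = 20
Y(G) = (18 + √3/4)² (Y(G) = ((-2 + √3/4) + 20)² = (18 + √3/4)²)
Y(51)*121 = ((72 + √3)²/16)*121 = 121*(72 + √3)²/16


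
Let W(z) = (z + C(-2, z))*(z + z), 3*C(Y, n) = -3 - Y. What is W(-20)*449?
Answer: 1095560/3 ≈ 3.6519e+5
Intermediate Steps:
C(Y, n) = -1 - Y/3 (C(Y, n) = (-3 - Y)/3 = -1 - Y/3)
W(z) = 2*z*(-⅓ + z) (W(z) = (z + (-1 - ⅓*(-2)))*(z + z) = (z + (-1 + ⅔))*(2*z) = (z - ⅓)*(2*z) = (-⅓ + z)*(2*z) = 2*z*(-⅓ + z))
W(-20)*449 = ((⅔)*(-20)*(-1 + 3*(-20)))*449 = ((⅔)*(-20)*(-1 - 60))*449 = ((⅔)*(-20)*(-61))*449 = (2440/3)*449 = 1095560/3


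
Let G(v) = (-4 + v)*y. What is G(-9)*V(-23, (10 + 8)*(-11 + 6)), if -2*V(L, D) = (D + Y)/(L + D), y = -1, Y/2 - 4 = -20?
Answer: -793/113 ≈ -7.0177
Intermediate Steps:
Y = -32 (Y = 8 + 2*(-20) = 8 - 40 = -32)
V(L, D) = -(-32 + D)/(2*(D + L)) (V(L, D) = -(D - 32)/(2*(L + D)) = -(-32 + D)/(2*(D + L)))
G(v) = 4 - v (G(v) = (-4 + v)*(-1) = 4 - v)
G(-9)*V(-23, (10 + 8)*(-11 + 6)) = (4 - 1*(-9))*((16 - (10 + 8)*(-11 + 6)/2)/((10 + 8)*(-11 + 6) - 23)) = (4 + 9)*((16 - 9*(-5))/(18*(-5) - 23)) = 13*((16 - 1/2*(-90))/(-90 - 23)) = 13*((16 + 45)/(-113)) = 13*(-1/113*61) = 13*(-61/113) = -793/113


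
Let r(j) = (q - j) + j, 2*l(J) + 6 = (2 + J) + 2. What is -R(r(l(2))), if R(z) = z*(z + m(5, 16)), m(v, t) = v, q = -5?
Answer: 0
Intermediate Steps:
l(J) = -1 + J/2 (l(J) = -3 + ((2 + J) + 2)/2 = -3 + (4 + J)/2 = -3 + (2 + J/2) = -1 + J/2)
r(j) = -5 (r(j) = (-5 - j) + j = -5)
R(z) = z*(5 + z) (R(z) = z*(z + 5) = z*(5 + z))
-R(r(l(2))) = -(-5)*(5 - 5) = -(-5)*0 = -1*0 = 0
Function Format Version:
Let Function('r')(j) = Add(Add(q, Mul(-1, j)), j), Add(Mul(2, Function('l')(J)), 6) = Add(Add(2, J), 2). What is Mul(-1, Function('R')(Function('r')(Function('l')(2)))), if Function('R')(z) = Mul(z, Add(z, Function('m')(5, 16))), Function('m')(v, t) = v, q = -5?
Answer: 0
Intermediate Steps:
Function('l')(J) = Add(-1, Mul(Rational(1, 2), J)) (Function('l')(J) = Add(-3, Mul(Rational(1, 2), Add(Add(2, J), 2))) = Add(-3, Mul(Rational(1, 2), Add(4, J))) = Add(-3, Add(2, Mul(Rational(1, 2), J))) = Add(-1, Mul(Rational(1, 2), J)))
Function('r')(j) = -5 (Function('r')(j) = Add(Add(-5, Mul(-1, j)), j) = -5)
Function('R')(z) = Mul(z, Add(5, z)) (Function('R')(z) = Mul(z, Add(z, 5)) = Mul(z, Add(5, z)))
Mul(-1, Function('R')(Function('r')(Function('l')(2)))) = Mul(-1, Mul(-5, Add(5, -5))) = Mul(-1, Mul(-5, 0)) = Mul(-1, 0) = 0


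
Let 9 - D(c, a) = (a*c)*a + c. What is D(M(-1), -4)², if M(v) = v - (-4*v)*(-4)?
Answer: 60516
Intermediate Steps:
M(v) = -15*v (M(v) = v - 16*v = -15*v)
D(c, a) = 9 - c - c*a² (D(c, a) = 9 - ((a*c)*a + c) = 9 - (c*a² + c) = 9 - (c + c*a²) = 9 + (-c - c*a²) = 9 - c - c*a²)
D(M(-1), -4)² = (9 - (-15)*(-1) - 1*(-15*(-1))*(-4)²)² = (9 - 1*15 - 1*15*16)² = (9 - 15 - 240)² = (-246)² = 60516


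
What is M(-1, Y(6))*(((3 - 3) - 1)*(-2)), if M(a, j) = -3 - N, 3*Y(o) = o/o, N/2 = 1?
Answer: -10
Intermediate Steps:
N = 2 (N = 2*1 = 2)
Y(o) = ⅓ (Y(o) = (o/o)/3 = (⅓)*1 = ⅓)
M(a, j) = -5 (M(a, j) = -3 - 1*2 = -3 - 2 = -5)
M(-1, Y(6))*(((3 - 3) - 1)*(-2)) = -5*((3 - 3) - 1)*(-2) = -5*(0 - 1)*(-2) = -(-5)*(-2) = -5*2 = -10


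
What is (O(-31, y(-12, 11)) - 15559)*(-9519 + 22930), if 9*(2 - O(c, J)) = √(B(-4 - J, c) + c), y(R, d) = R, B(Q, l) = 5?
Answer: -208634927 - 13411*I*√26/9 ≈ -2.0863e+8 - 7598.1*I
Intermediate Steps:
O(c, J) = 2 - √(5 + c)/9
(O(-31, y(-12, 11)) - 15559)*(-9519 + 22930) = ((2 - √(5 - 31)/9) - 15559)*(-9519 + 22930) = ((2 - I*√26/9) - 15559)*13411 = (-15557 - I*√26/9)*13411 = -208634927 - 13411*I*√26/9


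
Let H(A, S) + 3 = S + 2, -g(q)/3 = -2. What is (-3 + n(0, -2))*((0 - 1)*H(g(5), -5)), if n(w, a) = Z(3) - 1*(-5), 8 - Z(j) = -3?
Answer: 78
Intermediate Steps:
g(q) = 6 (g(q) = -3*(-2) = 6)
Z(j) = 11 (Z(j) = 8 - 1*(-3) = 8 + 3 = 11)
n(w, a) = 16 (n(w, a) = 11 - 1*(-5) = 11 + 5 = 16)
H(A, S) = -1 + S (H(A, S) = -3 + (S + 2) = -3 + (2 + S) = -1 + S)
(-3 + n(0, -2))*((0 - 1)*H(g(5), -5)) = (-3 + 16)*((0 - 1)*(-1 - 5)) = 13*(-1*(-6)) = 13*6 = 78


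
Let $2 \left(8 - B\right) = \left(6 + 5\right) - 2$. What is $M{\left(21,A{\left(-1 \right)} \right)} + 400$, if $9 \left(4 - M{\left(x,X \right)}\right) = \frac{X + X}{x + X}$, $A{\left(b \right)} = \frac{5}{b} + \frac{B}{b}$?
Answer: $\frac{90934}{225} \approx 404.15$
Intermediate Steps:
$B = \frac{7}{2}$ ($B = 8 - \frac{\left(6 + 5\right) - 2}{2} = 8 - \frac{11 - 2}{2} = 8 - \frac{9}{2} = \frac{7}{2} \approx 3.5$)
$A{\left(b \right)} = \frac{17}{2 b}$ ($A{\left(b \right)} = \frac{5}{b} + \frac{7}{2 b} = \frac{17}{2 b}$)
$M{\left(x,X \right)} = 4 - \frac{2 X}{9 \left(X + x\right)}$ ($M{\left(x,X \right)} = 4 - \frac{\left(X + X\right) \frac{1}{x + X}}{9} = 4 - \frac{2 X \frac{1}{X + x}}{9} = 4 - \frac{2 X}{9 \left(X + x\right)}$)
$M{\left(21,A{\left(-1 \right)} \right)} + 400 = \frac{4 \cdot 21 + \frac{34 \frac{17}{2 \left(-1\right)}}{9}}{\frac{17}{2 \left(-1\right)} + 21} + 400 = \frac{84 + \frac{34 \cdot \frac{17}{2} \left(-1\right)}{9}}{\frac{17}{2} \left(-1\right) + 21} + 400 = \frac{84 + \frac{34}{9} \left(- \frac{17}{2}\right)}{- \frac{17}{2} + 21} + 400 = \frac{84 - \frac{289}{9}}{\frac{25}{2}} + 400 = \frac{2}{25} \cdot \frac{467}{9} + 400 = \frac{934}{225} + 400 = \frac{90934}{225}$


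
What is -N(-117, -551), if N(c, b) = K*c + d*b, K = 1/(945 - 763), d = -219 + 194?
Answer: -192841/14 ≈ -13774.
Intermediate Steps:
d = -25
K = 1/182 ≈ 0.0054945
N(c, b) = -25*b + c/182 (N(c, b) = c/182 - 25*b = -25*b + c/182)
-N(-117, -551) = -(-25*(-551) + (1/182)*(-117)) = -(13775 - 9/14) = -1*192841/14 = -192841/14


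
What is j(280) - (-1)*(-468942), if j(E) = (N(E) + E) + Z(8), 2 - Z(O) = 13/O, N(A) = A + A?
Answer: -3744813/8 ≈ -4.6810e+5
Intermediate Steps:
N(A) = 2*A
Z(O) = 2 - 13/O
j(E) = 3/8 + 3*E (j(E) = (2*E + E) + (2 - 13/8) = 3*E + (2 - 13*⅛) = 3*E + (2 - 13/8) = 3*E + 3/8 = 3/8 + 3*E)
j(280) - (-1)*(-468942) = (3/8 + 3*280) - (-1)*(-468942) = (3/8 + 840) - 1*468942 = 6723/8 - 468942 = -3744813/8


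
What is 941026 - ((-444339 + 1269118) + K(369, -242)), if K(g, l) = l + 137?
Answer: 116352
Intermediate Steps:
K(g, l) = 137 + l
941026 - ((-444339 + 1269118) + K(369, -242)) = 941026 - ((-444339 + 1269118) + (137 - 242)) = 941026 - (824779 - 105) = 941026 - 1*824674 = 941026 - 824674 = 116352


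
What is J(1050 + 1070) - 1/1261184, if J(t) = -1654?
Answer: -2085998337/1261184 ≈ -1654.0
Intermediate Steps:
J(1050 + 1070) - 1/1261184 = -1654 - 1/1261184 = -2085998337/1261184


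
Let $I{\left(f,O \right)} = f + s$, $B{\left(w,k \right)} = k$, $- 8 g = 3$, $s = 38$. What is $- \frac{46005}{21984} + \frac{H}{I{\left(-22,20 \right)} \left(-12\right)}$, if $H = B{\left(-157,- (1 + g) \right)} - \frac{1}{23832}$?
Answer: $- \frac{8552231}{4093146} \approx -2.0894$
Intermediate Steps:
$g = - \frac{3}{8}$ ($g = \left(- \frac{1}{8}\right) 3 = - \frac{3}{8} \approx -0.375$)
$H = - \frac{1862}{2979}$ ($H = - (1 - \frac{3}{8}) - \frac{1}{23832} = \left(-1\right) \frac{5}{8} - \frac{1}{23832} = - \frac{5}{8} - \frac{1}{23832} = - \frac{1862}{2979} \approx -0.62504$)
$I{\left(f,O \right)} = 38 + f$ ($I{\left(f,O \right)} = f + 38 = 38 + f$)
$- \frac{46005}{21984} + \frac{H}{I{\left(-22,20 \right)} \left(-12\right)} = - \frac{46005}{21984} - \frac{1862}{2979 \left(38 - 22\right) \left(-12\right)} = \left(-46005\right) \frac{1}{21984} - \frac{1862}{2979 \cdot 16 \left(-12\right)} = - \frac{15335}{7328} - \frac{1862}{2979 \left(-192\right)} = - \frac{15335}{7328} - - \frac{931}{285984} = - \frac{15335}{7328} + \frac{931}{285984} = - \frac{8552231}{4093146}$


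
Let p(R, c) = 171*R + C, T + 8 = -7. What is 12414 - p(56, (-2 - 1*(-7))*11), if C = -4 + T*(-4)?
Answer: 2782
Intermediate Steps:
T = -15 (T = -8 - 7 = -15)
C = 56 (C = -4 - 15*(-4) = -4 + 60 = 56)
p(R, c) = 56 + 171*R (p(R, c) = 171*R + 56 = 56 + 171*R)
12414 - p(56, (-2 - 1*(-7))*11) = 12414 - (56 + 171*56) = 12414 - (56 + 9576) = 12414 - 1*9632 = 12414 - 9632 = 2782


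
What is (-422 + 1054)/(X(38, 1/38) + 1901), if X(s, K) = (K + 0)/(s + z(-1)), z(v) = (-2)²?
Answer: 1008672/3033997 ≈ 0.33246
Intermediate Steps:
z(v) = 4
X(s, K) = K/(4 + s) (X(s, K) = (K + 0)/(s + 4) = K/(4 + s))
(-422 + 1054)/(X(38, 1/38) + 1901) = (-422 + 1054)/(1/(38*(4 + 38)) + 1901) = 632/((1/38)/42 + 1901) = 632/((1/38)*(1/42) + 1901) = 632/(1/1596 + 1901) = 632/(3033997/1596) = 632*(1596/3033997) = 1008672/3033997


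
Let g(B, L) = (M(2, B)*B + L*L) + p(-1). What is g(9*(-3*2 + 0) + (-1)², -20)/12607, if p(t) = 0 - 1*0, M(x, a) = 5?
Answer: 135/12607 ≈ 0.010708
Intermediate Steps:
p(t) = 0 (p(t) = 0 + 0 = 0)
g(B, L) = L² + 5*B (g(B, L) = (5*B + L*L) + 0 = (5*B + L²) + 0 = (L² + 5*B) + 0 = L² + 5*B)
g(9*(-3*2 + 0) + (-1)², -20)/12607 = ((-20)² + 5*(9*(-3*2 + 0) + (-1)²))/12607 = (400 + 5*(9*(-6 + 0) + 1))*(1/12607) = (400 + 5*(9*(-6) + 1))*(1/12607) = (400 + 5*(-54 + 1))*(1/12607) = (400 + 5*(-53))*(1/12607) = (400 - 265)*(1/12607) = 135*(1/12607) = 135/12607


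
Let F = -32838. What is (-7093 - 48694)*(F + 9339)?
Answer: 1310938713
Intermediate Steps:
(-7093 - 48694)*(F + 9339) = (-7093 - 48694)*(-32838 + 9339) = -55787*(-23499) = 1310938713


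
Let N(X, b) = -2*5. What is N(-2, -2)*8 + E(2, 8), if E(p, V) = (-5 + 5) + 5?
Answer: -75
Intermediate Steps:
N(X, b) = -10
E(p, V) = 5 (E(p, V) = 0 + 5 = 5)
N(-2, -2)*8 + E(2, 8) = -10*8 + 5 = -80 + 5 = -75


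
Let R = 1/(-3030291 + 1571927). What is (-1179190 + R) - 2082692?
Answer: -4757011281049/1458364 ≈ -3.2619e+6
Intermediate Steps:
R = -1/1458364 (R = 1/(-1458364) = -1/1458364 ≈ -6.8570e-7)
(-1179190 + R) - 2082692 = (-1179190 - 1/1458364) - 2082692 = -1719688245161/1458364 - 2082692 = -4757011281049/1458364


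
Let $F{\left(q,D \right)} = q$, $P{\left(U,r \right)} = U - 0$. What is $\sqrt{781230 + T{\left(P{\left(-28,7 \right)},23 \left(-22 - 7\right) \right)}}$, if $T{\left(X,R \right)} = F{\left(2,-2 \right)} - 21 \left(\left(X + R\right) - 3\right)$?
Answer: $\sqrt{795890} \approx 892.13$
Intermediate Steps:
$P{\left(U,r \right)} = U$ ($P{\left(U,r \right)} = U + 0 = U$)
$T{\left(X,R \right)} = 65 - 21 R - 21 X$ ($T{\left(X,R \right)} = 2 - 21 \left(\left(X + R\right) - 3\right) = 2 - 21 \left(\left(R + X\right) - 3\right) = 2 - 21 \left(-3 + R + X\right) = 2 - \left(-63 + 21 R + 21 X\right) = 65 - 21 R - 21 X$)
$\sqrt{781230 + T{\left(P{\left(-28,7 \right)},23 \left(-22 - 7\right) \right)}} = \sqrt{781230 - \left(-653 + 21 \cdot 23 \left(-22 - 7\right)\right)} = \sqrt{781230 + \left(65 - 21 \cdot 23 \left(-29\right) + 588\right)} = \sqrt{781230 + \left(65 - -14007 + 588\right)} = \sqrt{781230 + \left(65 + 14007 + 588\right)} = \sqrt{781230 + 14660} = \sqrt{795890}$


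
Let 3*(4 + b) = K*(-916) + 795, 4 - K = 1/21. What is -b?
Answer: 59585/63 ≈ 945.79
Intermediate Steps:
K = 83/21 (K = 4 - 1/21 = 83/21 ≈ 3.9524)
b = -59585/63 (b = -4 + ((83/21)*(-916) + 795)/3 = -4 + (-76028/21 + 795)/3 = -4 + (1/3)*(-59333/21) = -4 - 59333/63 = -59585/63 ≈ -945.79)
-b = -1*(-59585/63) = 59585/63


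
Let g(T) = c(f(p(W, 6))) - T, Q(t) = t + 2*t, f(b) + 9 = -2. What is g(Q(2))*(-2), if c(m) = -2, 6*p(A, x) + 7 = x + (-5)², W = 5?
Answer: 16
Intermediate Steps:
p(A, x) = 3 + x/6 (p(A, x) = -7/6 + (x + (-5)²)/6 = -7/6 + (x + 25)/6 = -7/6 + (25 + x)/6 = -7/6 + (25/6 + x/6) = 3 + x/6)
f(b) = -11 (f(b) = -9 - 2 = -11)
Q(t) = 3*t
g(T) = -2 - T
g(Q(2))*(-2) = (-2 - 3*2)*(-2) = (-2 - 1*6)*(-2) = (-2 - 6)*(-2) = -8*(-2) = 16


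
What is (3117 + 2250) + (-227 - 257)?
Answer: 4883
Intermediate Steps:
(3117 + 2250) + (-227 - 257) = 5367 - 484 = 4883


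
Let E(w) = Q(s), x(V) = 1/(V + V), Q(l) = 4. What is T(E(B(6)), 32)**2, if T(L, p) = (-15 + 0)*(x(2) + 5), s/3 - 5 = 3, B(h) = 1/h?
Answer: 99225/16 ≈ 6201.6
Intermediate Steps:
s = 24 (s = 15 + 3*3 = 15 + 9 = 24)
x(V) = 1/(2*V)
E(w) = 4
T(L, p) = -315/4 (T(L, p) = (-15 + 0)*((1/2)/2 + 5) = -15*((1/2)*(1/2) + 5) = -15*(1/4 + 5) = -15*21/4 = -315/4)
T(E(B(6)), 32)**2 = (-315/4)**2 = 99225/16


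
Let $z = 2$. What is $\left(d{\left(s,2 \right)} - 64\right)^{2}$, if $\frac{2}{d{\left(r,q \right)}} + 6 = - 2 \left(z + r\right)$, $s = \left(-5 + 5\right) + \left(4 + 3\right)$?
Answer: $\frac{591361}{144} \approx 4106.7$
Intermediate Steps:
$s = 7$ ($s = 0 + 7 = 7$)
$d{\left(r,q \right)} = \frac{2}{-10 - 2 r}$ ($d{\left(r,q \right)} = \frac{2}{-6 - 2 \left(2 + r\right)} = \frac{2}{-6 - \left(4 + 2 r\right)} = \frac{2}{-10 - 2 r}$)
$\left(d{\left(s,2 \right)} - 64\right)^{2} = \left(- \frac{1}{5 + 7} - 64\right)^{2} = \left(- \frac{1}{12} - 64\right)^{2} = \left(- \frac{769}{12}\right)^{2} = \frac{591361}{144}$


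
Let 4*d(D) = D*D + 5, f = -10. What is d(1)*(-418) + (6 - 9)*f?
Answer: -597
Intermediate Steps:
d(D) = 5/4 + D²/4 (d(D) = (D*D + 5)/4 = (D² + 5)/4 = (5 + D²)/4 = 5/4 + D²/4)
d(1)*(-418) + (6 - 9)*f = (5/4 + (¼)*1²)*(-418) + (6 - 9)*(-10) = (5/4 + (¼)*1)*(-418) - 3*(-10) = (5/4 + ¼)*(-418) + 30 = (3/2)*(-418) + 30 = -627 + 30 = -597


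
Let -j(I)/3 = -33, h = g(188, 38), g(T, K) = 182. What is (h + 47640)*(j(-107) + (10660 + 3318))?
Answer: 673190294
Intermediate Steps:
h = 182
j(I) = 99 (j(I) = -3*(-33) = 99)
(h + 47640)*(j(-107) + (10660 + 3318)) = (182 + 47640)*(99 + (10660 + 3318)) = 47822*(99 + 13978) = 47822*14077 = 673190294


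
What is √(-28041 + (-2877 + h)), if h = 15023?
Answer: 17*I*√55 ≈ 126.08*I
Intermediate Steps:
√(-28041 + (-2877 + h)) = √(-28041 + (-2877 + 15023)) = √(-28041 + 12146) = √(-15895) = 17*I*√55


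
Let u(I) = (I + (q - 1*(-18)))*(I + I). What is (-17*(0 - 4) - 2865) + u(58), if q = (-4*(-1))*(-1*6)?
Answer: 3235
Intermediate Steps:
q = -24 (q = 4*(-6) = -24)
u(I) = 2*I*(-6 + I) (u(I) = (I + (-24 - 1*(-18)))*(I + I) = (I + (-24 + 18))*(2*I) = (I - 6)*(2*I) = (-6 + I)*(2*I) = 2*I*(-6 + I))
(-17*(0 - 4) - 2865) + u(58) = (-17*(0 - 4) - 2865) + 2*58*(-6 + 58) = (-17*(-4) - 2865) + 2*58*52 = (68 - 2865) + 6032 = -2797 + 6032 = 3235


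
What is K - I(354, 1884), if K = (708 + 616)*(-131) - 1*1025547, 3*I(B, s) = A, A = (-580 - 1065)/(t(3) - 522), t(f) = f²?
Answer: -1845248794/1539 ≈ -1.1990e+6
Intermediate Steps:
A = 1645/513 (A = (-580 - 1065)/(3² - 522) = -1645/(9 - 522) = -1645/(-513) = -1645*(-1/513) = 1645/513 ≈ 3.2066)
I(B, s) = 1645/1539 (I(B, s) = (⅓)*(1645/513) = 1645/1539)
K = -1198991 (K = 1324*(-131) - 1025547 = -173444 - 1025547 = -1198991)
K - I(354, 1884) = -1198991 - 1*1645/1539 = -1198991 - 1645/1539 = -1845248794/1539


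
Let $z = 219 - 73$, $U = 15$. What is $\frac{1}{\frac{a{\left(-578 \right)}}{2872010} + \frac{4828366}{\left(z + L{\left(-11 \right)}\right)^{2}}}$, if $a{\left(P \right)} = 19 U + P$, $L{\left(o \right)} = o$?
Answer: $\frac{10468476450}{2773422019147} \approx 0.0037746$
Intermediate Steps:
$z = 146$
$a{\left(P \right)} = 285 + P$ ($a{\left(P \right)} = 19 \cdot 15 + P = 285 + P$)
$\frac{1}{\frac{a{\left(-578 \right)}}{2872010} + \frac{4828366}{\left(z + L{\left(-11 \right)}\right)^{2}}} = \frac{1}{\frac{285 - 578}{2872010} + \frac{4828366}{\left(146 - 11\right)^{2}}} = \frac{1}{\left(-293\right) \frac{1}{2872010} + \frac{4828366}{135^{2}}} = \frac{1}{- \frac{293}{2872010} + \frac{4828366}{18225}} = \frac{1}{\frac{2773422019147}{10468476450}} = \frac{10468476450}{2773422019147}$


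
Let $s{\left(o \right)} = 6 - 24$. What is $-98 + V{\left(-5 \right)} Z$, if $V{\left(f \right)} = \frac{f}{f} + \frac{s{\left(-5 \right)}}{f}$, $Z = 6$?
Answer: $- \frac{352}{5} \approx -70.4$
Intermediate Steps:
$s{\left(o \right)} = -18$ ($s{\left(o \right)} = 6 - 24 = -18$)
$V{\left(f \right)} = 1 - \frac{18}{f}$ ($V{\left(f \right)} = \frac{f}{f} - \frac{18}{f} = 1 - \frac{18}{f}$)
$-98 + V{\left(-5 \right)} Z = -98 + \frac{-18 - 5}{-5} \cdot 6 = -98 + \left(- \frac{1}{5}\right) \left(-23\right) 6 = -98 + \frac{23}{5} \cdot 6 = -98 + \frac{138}{5} = - \frac{352}{5}$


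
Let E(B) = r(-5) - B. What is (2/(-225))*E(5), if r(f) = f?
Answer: 4/45 ≈ 0.088889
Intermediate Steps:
E(B) = -5 - B
(2/(-225))*E(5) = (2/(-225))*(-5 - 1*5) = (2*(-1/225))*(-5 - 5) = -2/225*(-10) = 4/45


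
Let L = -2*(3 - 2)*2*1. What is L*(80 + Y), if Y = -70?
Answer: -40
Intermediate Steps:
L = -4 (L = -2*2 = -4)
L*(80 + Y) = -4*(80 - 70) = -4*10 = -40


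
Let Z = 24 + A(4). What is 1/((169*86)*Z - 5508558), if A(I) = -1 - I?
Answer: -1/5232412 ≈ -1.9112e-7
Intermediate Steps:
Z = 19 (Z = 24 + (-1 - 1*4) = 24 + (-1 - 4) = 24 - 5 = 19)
1/((169*86)*Z - 5508558) = 1/((169*86)*19 - 5508558) = 1/(14534*19 - 5508558) = 1/(276146 - 5508558) = 1/(-5232412) = -1/5232412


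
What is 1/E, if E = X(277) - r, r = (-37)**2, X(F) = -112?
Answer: -1/1481 ≈ -0.00067522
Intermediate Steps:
r = 1369
E = -1481 (E = -112 - 1*1369 = -112 - 1369 = -1481)
1/E = 1/(-1481) = -1/1481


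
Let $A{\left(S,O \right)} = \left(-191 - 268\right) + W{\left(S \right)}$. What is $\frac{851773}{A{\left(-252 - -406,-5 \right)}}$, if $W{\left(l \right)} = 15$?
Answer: $- \frac{851773}{444} \approx -1918.4$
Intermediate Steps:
$A{\left(S,O \right)} = -444$ ($A{\left(S,O \right)} = \left(-191 - 268\right) + 15 = -459 + 15 = -444$)
$\frac{851773}{A{\left(-252 - -406,-5 \right)}} = \frac{851773}{-444} = 851773 \left(- \frac{1}{444}\right) = - \frac{851773}{444}$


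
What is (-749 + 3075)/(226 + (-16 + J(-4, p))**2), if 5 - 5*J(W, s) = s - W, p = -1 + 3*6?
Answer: 29075/7433 ≈ 3.9116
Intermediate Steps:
p = 17 (p = -1 + 18 = 17)
J(W, s) = 1 - s/5 + W/5 (J(W, s) = 1 - (s - W)/5 = 1 + (-s/5 + W/5) = 1 - s/5 + W/5)
(-749 + 3075)/(226 + (-16 + J(-4, p))**2) = (-749 + 3075)/(226 + (-16 + (1 - 1/5*17 + (1/5)*(-4)))**2) = 2326/(226 + (-16 + (1 - 17/5 - 4/5))**2) = 2326/(226 + (-16 - 16/5)**2) = 2326/(226 + (-96/5)**2) = 2326/(226 + 9216/25) = 2326/(14866/25) = 2326*(25/14866) = 29075/7433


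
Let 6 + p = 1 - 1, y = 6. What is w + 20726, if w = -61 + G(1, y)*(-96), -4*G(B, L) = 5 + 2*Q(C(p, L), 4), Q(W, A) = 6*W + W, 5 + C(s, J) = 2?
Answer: 19777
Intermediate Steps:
p = -6 (p = -6 + (1 - 1) = -6 + 0 = -6)
C(s, J) = -3 (C(s, J) = -5 + 2 = -3)
Q(W, A) = 7*W
G(B, L) = 37/4 (G(B, L) = -(5 + 2*(7*(-3)))/4 = -(5 + 2*(-21))/4 = -(5 - 42)/4 = -¼*(-37) = 37/4)
w = -949 (w = -61 + (37/4)*(-96) = -61 - 888 = -949)
w + 20726 = -949 + 20726 = 19777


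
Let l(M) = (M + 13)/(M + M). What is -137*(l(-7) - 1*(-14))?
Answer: -13015/7 ≈ -1859.3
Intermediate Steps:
l(M) = (13 + M)/(2*M) (l(M) = (13 + M)/((2*M)) = (13 + M)*(1/(2*M)) = (13 + M)/(2*M))
-137*(l(-7) - 1*(-14)) = -137*((½)*(13 - 7)/(-7) - 1*(-14)) = -137*((½)*(-⅐)*6 + 14) = -137*(-3/7 + 14) = -137*95/7 = -13015/7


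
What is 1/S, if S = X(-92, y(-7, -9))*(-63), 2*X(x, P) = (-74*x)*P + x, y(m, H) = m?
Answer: 1/1504062 ≈ 6.6487e-7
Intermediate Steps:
X(x, P) = x/2 - 37*P*x (X(x, P) = ((-74*x)*P + x)/2 = (-74*P*x + x)/2 = (x - 74*P*x)/2 = x/2 - 37*P*x)
S = 1504062 (S = ((1/2)*(-92)*(1 - 74*(-7)))*(-63) = ((1/2)*(-92)*(1 + 518))*(-63) = ((1/2)*(-92)*519)*(-63) = -23874*(-63) = 1504062)
1/S = 1/1504062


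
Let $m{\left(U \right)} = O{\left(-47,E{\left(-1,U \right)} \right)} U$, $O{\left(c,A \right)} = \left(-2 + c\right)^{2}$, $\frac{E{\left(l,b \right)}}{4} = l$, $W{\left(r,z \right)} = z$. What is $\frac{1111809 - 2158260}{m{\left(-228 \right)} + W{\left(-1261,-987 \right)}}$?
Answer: $\frac{49831}{26115} \approx 1.9081$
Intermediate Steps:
$E{\left(l,b \right)} = 4 l$
$m{\left(U \right)} = 2401 U$ ($m{\left(U \right)} = \left(-2 - 47\right)^{2} U = \left(-49\right)^{2} U = 2401 U$)
$\frac{1111809 - 2158260}{m{\left(-228 \right)} + W{\left(-1261,-987 \right)}} = \frac{1111809 - 2158260}{2401 \left(-228\right) - 987} = - \frac{1046451}{-547428 - 987} = - \frac{1046451}{-548415} = \left(-1046451\right) \left(- \frac{1}{548415}\right) = \frac{49831}{26115}$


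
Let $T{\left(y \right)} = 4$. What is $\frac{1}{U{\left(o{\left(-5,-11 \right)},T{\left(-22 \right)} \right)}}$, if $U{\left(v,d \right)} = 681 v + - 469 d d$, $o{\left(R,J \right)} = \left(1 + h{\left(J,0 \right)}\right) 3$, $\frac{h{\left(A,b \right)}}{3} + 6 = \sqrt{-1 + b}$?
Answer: $- \frac{42235}{1821359866} - \frac{6129 i}{1821359866} \approx -2.3189 \cdot 10^{-5} - 3.3651 \cdot 10^{-6} i$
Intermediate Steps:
$h{\left(A,b \right)} = -18 + 3 \sqrt{-1 + b}$
$o{\left(R,J \right)} = -51 + 9 i$ ($o{\left(R,J \right)} = \left(1 - \left(18 - 3 \sqrt{-1 + 0}\right)\right) 3 = \left(1 - \left(18 - 3 \sqrt{-1}\right)\right) 3 = \left(1 - \left(18 - 3 i\right)\right) 3 = \left(-17 + 3 i\right) 3 = -51 + 9 i$)
$U{\left(v,d \right)} = - 469 d^{2} + 681 v$ ($U{\left(v,d \right)} = 681 v - 469 d^{2} = - 469 d^{2} + 681 v$)
$\frac{1}{U{\left(o{\left(-5,-11 \right)},T{\left(-22 \right)} \right)}} = \frac{1}{- 469 \cdot 4^{2} + 681 \left(-51 + 9 i\right)} = \frac{1}{\left(-469\right) 16 - \left(34731 - 6129 i\right)} = \frac{1}{-7504 - \left(34731 - 6129 i\right)} = \frac{1}{-42235 + 6129 i} = \frac{-42235 - 6129 i}{1821359866}$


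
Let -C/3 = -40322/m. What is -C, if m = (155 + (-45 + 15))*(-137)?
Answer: 120966/17125 ≈ 7.0637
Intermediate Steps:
m = -17125 (m = (155 - 30)*(-137) = 125*(-137) = -17125)
C = -120966/17125 (C = -(-120966)/(-17125) = -(-120966)*(-1)/17125 = -3*40322/17125 = -120966/17125 ≈ -7.0637)
-C = -1*(-120966/17125) = 120966/17125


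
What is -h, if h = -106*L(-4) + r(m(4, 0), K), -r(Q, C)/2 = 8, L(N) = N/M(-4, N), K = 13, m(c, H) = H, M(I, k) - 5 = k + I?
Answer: 472/3 ≈ 157.33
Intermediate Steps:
M(I, k) = 5 + I + k (M(I, k) = 5 + (k + I) = 5 + (I + k) = 5 + I + k)
L(N) = N/(1 + N) (L(N) = N/(5 - 4 + N) = N/(1 + N))
r(Q, C) = -16 (r(Q, C) = -2*8 = -16)
h = -472/3 (h = -(-424)/(1 - 4) - 16 = -(-424)/(-3) - 16 = -(-424)*(-1)/3 - 16 = -106*4/3 - 16 = -424/3 - 16 = -472/3 ≈ -157.33)
-h = -1*(-472/3) = 472/3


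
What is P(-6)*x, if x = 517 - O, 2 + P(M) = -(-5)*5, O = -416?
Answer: 21459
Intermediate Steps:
P(M) = 23 (P(M) = -2 - (-5)*5 = -2 - 1*(-25) = -2 + 25 = 23)
x = 933 (x = 517 - 1*(-416) = 517 + 416 = 933)
P(-6)*x = 23*933 = 21459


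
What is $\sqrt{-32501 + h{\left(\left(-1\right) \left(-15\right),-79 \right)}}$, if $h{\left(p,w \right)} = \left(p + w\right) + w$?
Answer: $2 i \sqrt{8161} \approx 180.68 i$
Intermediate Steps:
$h{\left(p,w \right)} = p + 2 w$
$\sqrt{-32501 + h{\left(\left(-1\right) \left(-15\right),-79 \right)}} = \sqrt{-32501 + \left(\left(-1\right) \left(-15\right) + 2 \left(-79\right)\right)} = \sqrt{-32501 + \left(15 - 158\right)} = \sqrt{-32501 - 143} = \sqrt{-32644} = 2 i \sqrt{8161}$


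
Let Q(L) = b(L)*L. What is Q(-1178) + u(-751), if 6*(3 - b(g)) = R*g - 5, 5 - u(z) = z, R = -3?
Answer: 2070247/3 ≈ 6.9008e+5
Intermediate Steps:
u(z) = 5 - z
b(g) = 23/6 + g/2 (b(g) = 3 - (-3*g - 5)/6 = 3 - (-5 - 3*g)/6 = 3 + (5/6 + g/2) = 23/6 + g/2)
Q(L) = L*(23/6 + L/2) (Q(L) = (23/6 + L/2)*L = L*(23/6 + L/2))
Q(-1178) + u(-751) = (1/6)*(-1178)*(23 + 3*(-1178)) + (5 - 1*(-751)) = (1/6)*(-1178)*(23 - 3534) + (5 + 751) = (1/6)*(-1178)*(-3511) + 756 = 2067979/3 + 756 = 2070247/3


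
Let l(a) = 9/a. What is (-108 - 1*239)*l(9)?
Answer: -347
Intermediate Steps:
(-108 - 1*239)*l(9) = (-108 - 1*239)*(9/9) = (-108 - 239)*(9*(⅑)) = -347*1 = -347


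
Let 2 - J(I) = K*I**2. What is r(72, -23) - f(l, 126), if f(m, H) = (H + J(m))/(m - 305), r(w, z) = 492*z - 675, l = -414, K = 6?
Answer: -9649777/719 ≈ -13421.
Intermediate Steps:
J(I) = 2 - 6*I**2
r(w, z) = -675 + 492*z
f(m, H) = (2 + H - 6*m**2)/(-305 + m) (f(m, H) = (H + (2 - 6*m**2))/(m - 305) = (2 + H - 6*m**2)/(-305 + m))
r(72, -23) - f(l, 126) = (-675 + 492*(-23)) - (2 + 126 - 6*(-414)**2)/(-305 - 414) = (-675 - 11316) - (2 + 126 - 6*171396)/(-719) = -11991 - (-1)*(2 + 126 - 1028376)/719 = -11991 - (-1)*(-1028248)/719 = -11991 - 1*1028248/719 = -11991 - 1028248/719 = -9649777/719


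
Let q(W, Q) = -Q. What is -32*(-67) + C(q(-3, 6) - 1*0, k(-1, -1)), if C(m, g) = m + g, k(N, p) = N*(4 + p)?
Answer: 2135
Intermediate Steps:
C(m, g) = g + m
-32*(-67) + C(q(-3, 6) - 1*0, k(-1, -1)) = -32*(-67) + (-(4 - 1) + (-1*6 - 1*0)) = 2144 + (-1*3 + (-6 + 0)) = 2144 + (-3 - 6) = 2144 - 9 = 2135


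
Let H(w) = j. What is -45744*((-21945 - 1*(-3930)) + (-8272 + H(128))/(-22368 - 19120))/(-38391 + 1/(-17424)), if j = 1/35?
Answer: -1303112832018258096/60708268862675 ≈ -21465.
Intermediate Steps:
j = 1/35 ≈ 0.028571
H(w) = 1/35
-45744*((-21945 - 1*(-3930)) + (-8272 + H(128))/(-22368 - 19120))/(-38391 + 1/(-17424)) = -45744*((-21945 - 1*(-3930)) + (-8272 + 1/35)/(-22368 - 19120))/(-38391 + 1/(-17424)) = -45744*((-21945 + 3930) - 289519/35/(-41488))/(-38391 - 1/17424) = -45744/((-668924785/(17424*(-18015 - 289519/35*(-1/41488))))) = -45744/((-668924785/(17424*(-18015 + 289519/1452080)))) = -45744/((-668924785/(17424*(-26158931681/1452080)))) = -45744/((-668924785/17424*(-1452080/26158931681))) = -45744/60708268862675/28487076600609 = -45744*28487076600609/60708268862675 = -1303112832018258096/60708268862675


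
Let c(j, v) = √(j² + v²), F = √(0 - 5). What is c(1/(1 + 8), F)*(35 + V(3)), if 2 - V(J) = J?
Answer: 68*I*√101/9 ≈ 75.932*I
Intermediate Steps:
F = I*√5 (F = √(-5) = I*√5 ≈ 2.2361*I)
V(J) = 2 - J
c(1/(1 + 8), F)*(35 + V(3)) = √((1/(1 + 8))² + (I*√5)²)*(35 + (2 - 1*3)) = √((1/9)² - 5)*(35 + (2 - 3)) = √((⅑)² - 5)*(35 - 1) = √(1/81 - 5)*34 = √(-404/81)*34 = (2*I*√101/9)*34 = 68*I*√101/9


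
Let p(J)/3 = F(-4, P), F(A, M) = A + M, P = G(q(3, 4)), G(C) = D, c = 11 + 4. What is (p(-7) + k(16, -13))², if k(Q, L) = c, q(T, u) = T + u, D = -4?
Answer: 81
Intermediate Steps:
c = 15
G(C) = -4
k(Q, L) = 15
P = -4
p(J) = -24 (p(J) = 3*(-4 - 4) = 3*(-8) = -24)
(p(-7) + k(16, -13))² = (-24 + 15)² = (-9)² = 81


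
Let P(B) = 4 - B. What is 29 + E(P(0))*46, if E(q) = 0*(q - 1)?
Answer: 29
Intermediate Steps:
E(q) = 0 (E(q) = 0*(-1 + q) = 0)
29 + E(P(0))*46 = 29 + 0*46 = 29 + 0 = 29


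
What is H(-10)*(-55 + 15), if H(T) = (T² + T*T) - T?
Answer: -8400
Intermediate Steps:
H(T) = -T + 2*T² (H(T) = (T² + T²) - T = 2*T² - T = -T + 2*T²)
H(-10)*(-55 + 15) = (-10*(-1 + 2*(-10)))*(-55 + 15) = -10*(-1 - 20)*(-40) = -10*(-21)*(-40) = 210*(-40) = -8400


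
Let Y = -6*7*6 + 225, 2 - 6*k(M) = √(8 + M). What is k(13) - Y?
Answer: 82/3 - √21/6 ≈ 26.570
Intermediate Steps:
k(M) = ⅓ - √(8 + M)/6
Y = -27 (Y = -42*6 + 225 = -252 + 225 = -27)
k(13) - Y = (⅓ - √(8 + 13)/6) - 1*(-27) = (⅓ - √21/6) + 27 = 82/3 - √21/6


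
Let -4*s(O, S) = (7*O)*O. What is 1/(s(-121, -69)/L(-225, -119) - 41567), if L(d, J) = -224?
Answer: -128/5305935 ≈ -2.4124e-5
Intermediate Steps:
s(O, S) = -7*O**2/4 (s(O, S) = -7*O*O/4 = -7*O**2/4)
1/(s(-121, -69)/L(-225, -119) - 41567) = 1/(-7/4*(-121)**2/(-224) - 41567) = 1/(-7/4*14641*(-1/224) - 41567) = 1/(-102487/4*(-1/224) - 41567) = 1/(14641/128 - 41567) = 1/(-5305935/128) = -128/5305935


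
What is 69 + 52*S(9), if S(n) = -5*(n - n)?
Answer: 69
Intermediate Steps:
S(n) = 0 (S(n) = -5*0 = 0)
69 + 52*S(9) = 69 + 52*0 = 69 + 0 = 69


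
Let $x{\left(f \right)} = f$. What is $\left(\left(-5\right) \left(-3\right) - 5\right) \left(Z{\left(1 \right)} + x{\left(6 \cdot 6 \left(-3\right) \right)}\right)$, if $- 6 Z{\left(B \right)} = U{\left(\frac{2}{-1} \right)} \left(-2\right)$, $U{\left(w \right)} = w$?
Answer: $- \frac{3260}{3} \approx -1086.7$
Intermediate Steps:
$Z{\left(B \right)} = - \frac{2}{3}$ ($Z{\left(B \right)} = - \frac{\frac{2}{-1} \left(-2\right)}{6} = - \frac{2 \left(-1\right) \left(-2\right)}{6} = - \frac{\left(-2\right) \left(-2\right)}{6} = \left(- \frac{1}{6}\right) 4 = - \frac{2}{3}$)
$\left(\left(-5\right) \left(-3\right) - 5\right) \left(Z{\left(1 \right)} + x{\left(6 \cdot 6 \left(-3\right) \right)}\right) = \left(\left(-5\right) \left(-3\right) - 5\right) \left(- \frac{2}{3} + 6 \cdot 6 \left(-3\right)\right) = \left(15 - 5\right) \left(- \frac{2}{3} + 36 \left(-3\right)\right) = 10 \left(- \frac{2}{3} - 108\right) = 10 \left(- \frac{326}{3}\right) = - \frac{3260}{3}$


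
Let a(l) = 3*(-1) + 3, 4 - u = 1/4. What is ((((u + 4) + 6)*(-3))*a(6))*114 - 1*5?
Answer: -5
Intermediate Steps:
u = 15/4 (u = 4 - 1/4 = 15/4 ≈ 3.7500)
a(l) = 0 (a(l) = -3 + 3 = 0)
((((u + 4) + 6)*(-3))*a(6))*114 - 1*5 = ((((15/4 + 4) + 6)*(-3))*0)*114 - 1*5 = (((31/4 + 6)*(-3))*0)*114 - 5 = (((55/4)*(-3))*0)*114 - 5 = -165/4*0*114 - 5 = 0*114 - 5 = 0 - 5 = -5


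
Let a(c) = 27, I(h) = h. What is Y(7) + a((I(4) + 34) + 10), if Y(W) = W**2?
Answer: 76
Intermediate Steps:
Y(7) + a((I(4) + 34) + 10) = 7**2 + 27 = 49 + 27 = 76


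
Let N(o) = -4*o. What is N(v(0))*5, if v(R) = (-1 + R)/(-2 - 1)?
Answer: -20/3 ≈ -6.6667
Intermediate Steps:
v(R) = 1/3 - R/3 (v(R) = (-1 + R)/(-3) = (-1 + R)*(-1/3) = 1/3 - R/3)
N(v(0))*5 = -4*(1/3 - 1/3*0)*5 = -4*(1/3 + 0)*5 = -4*1/3*5 = -4/3*5 = -20/3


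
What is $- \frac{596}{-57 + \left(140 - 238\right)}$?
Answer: $\frac{596}{155} \approx 3.8452$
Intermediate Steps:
$- \frac{596}{-57 + \left(140 - 238\right)} = - \frac{596}{-57 - 98} = - \frac{596}{-155} = \left(-596\right) \left(- \frac{1}{155}\right) = \frac{596}{155}$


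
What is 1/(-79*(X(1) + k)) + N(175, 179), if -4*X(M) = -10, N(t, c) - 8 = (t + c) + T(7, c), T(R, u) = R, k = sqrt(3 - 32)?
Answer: (-145753*I + 58302*sqrt(29))/(79*(-5*I + 2*sqrt(29))) ≈ 369.0 + 0.0019338*I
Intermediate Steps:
k = I*sqrt(29) (k = sqrt(-29) = I*sqrt(29) ≈ 5.3852*I)
N(t, c) = 15 + c + t (N(t, c) = 8 + ((t + c) + 7) = 8 + ((c + t) + 7) = 8 + (7 + c + t) = 15 + c + t)
X(M) = 5/2 (X(M) = -1/4*(-10) = 5/2)
1/(-79*(X(1) + k)) + N(175, 179) = 1/(-79*(5/2 + I*sqrt(29))) + (15 + 179 + 175) = 1/(-395/2 - 79*I*sqrt(29)) + 369 = 369 + 1/(-395/2 - 79*I*sqrt(29))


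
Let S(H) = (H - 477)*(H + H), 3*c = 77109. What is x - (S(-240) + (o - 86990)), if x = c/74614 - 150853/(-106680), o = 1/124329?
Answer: -14139062050084532269/54979813875560 ≈ -2.5717e+5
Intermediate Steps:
c = 25703 (c = (⅓)*77109 = 25703)
o = 1/124329 ≈ 8.0432e-6
S(H) = 2*H*(-477 + H) (S(H) = (-477 + H)*(2*H) = 2*H*(-477 + H))
x = 6998870891/3979910760 (x = 25703/74614 - 150853/(-106680) = 25703*(1/74614) - 150853*(-1/106680) = 25703/74614 + 150853/106680 = 6998870891/3979910760 ≈ 1.7585)
x - (S(-240) + (o - 86990)) = 6998870891/3979910760 - (2*(-240)*(-477 - 240) + (1/124329 - 86990)) = 6998870891/3979910760 - (2*(-240)*(-717) - 10815379709/124329) = 6998870891/3979910760 - (344160 - 10815379709/124329) = 6998870891/3979910760 - 1*31973688931/124329 = 6998870891/3979910760 - 31973688931/124329 = -14139062050084532269/54979813875560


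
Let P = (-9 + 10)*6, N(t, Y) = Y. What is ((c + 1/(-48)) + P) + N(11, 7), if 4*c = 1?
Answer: 635/48 ≈ 13.229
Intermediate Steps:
c = ¼ (c = (¼)*1 = ¼ ≈ 0.25000)
P = 6 (P = 1*6 = 6)
((c + 1/(-48)) + P) + N(11, 7) = ((¼ + 1/(-48)) + 6) + 7 = ((¼ - 1/48) + 6) + 7 = (11/48 + 6) + 7 = 299/48 + 7 = 635/48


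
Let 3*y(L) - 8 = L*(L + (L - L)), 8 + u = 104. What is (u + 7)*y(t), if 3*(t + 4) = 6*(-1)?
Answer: 4532/3 ≈ 1510.7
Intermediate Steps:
t = -6 (t = -4 + (6*(-1))/3 = -4 + (⅓)*(-6) = -4 - 2 = -6)
u = 96 (u = -8 + 104 = 96)
y(L) = 8/3 + L²/3 (y(L) = 8/3 + (L*(L + (L - L)))/3 = 8/3 + (L*(L + 0))/3 = 8/3 + (L*L)/3 = 8/3 + L²/3)
(u + 7)*y(t) = (96 + 7)*(8/3 + (⅓)*(-6)²) = 103*(8/3 + (⅓)*36) = 103*(8/3 + 12) = 103*(44/3) = 4532/3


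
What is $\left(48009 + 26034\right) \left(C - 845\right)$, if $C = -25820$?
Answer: $-1974356595$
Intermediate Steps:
$\left(48009 + 26034\right) \left(C - 845\right) = \left(48009 + 26034\right) \left(-25820 - 845\right) = 74043 \left(-26665\right) = -1974356595$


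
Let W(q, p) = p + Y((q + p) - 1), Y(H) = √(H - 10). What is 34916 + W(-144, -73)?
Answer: 34843 + 2*I*√57 ≈ 34843.0 + 15.1*I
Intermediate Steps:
Y(H) = √(-10 + H)
W(q, p) = p + √(-11 + p + q) (W(q, p) = p + √(-10 + ((q + p) - 1)) = p + √(-10 + ((p + q) - 1)) = p + √(-10 + (-1 + p + q)) = p + √(-11 + p + q))
34916 + W(-144, -73) = 34916 + (-73 + √(-11 - 73 - 144)) = 34916 + (-73 + √(-228)) = 34916 + (-73 + 2*I*√57) = 34843 + 2*I*√57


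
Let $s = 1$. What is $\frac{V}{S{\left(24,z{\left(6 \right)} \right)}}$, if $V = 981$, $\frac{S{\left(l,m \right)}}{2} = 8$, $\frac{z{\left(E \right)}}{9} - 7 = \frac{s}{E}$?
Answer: $\frac{981}{16} \approx 61.313$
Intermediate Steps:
$z{\left(E \right)} = 63 + \frac{9}{E}$ ($z{\left(E \right)} = 63 + 9 \cdot 1 \frac{1}{E} = 63 + \frac{9}{E}$)
$S{\left(l,m \right)} = 16$ ($S{\left(l,m \right)} = 2 \cdot 8 = 16$)
$\frac{V}{S{\left(24,z{\left(6 \right)} \right)}} = \frac{981}{16}$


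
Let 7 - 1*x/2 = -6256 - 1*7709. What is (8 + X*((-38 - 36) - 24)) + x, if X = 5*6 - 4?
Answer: 25404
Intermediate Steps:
x = 27944 (x = 14 - 2*(-6256 - 1*7709) = 14 - 2*(-6256 - 7709) = 14 - 2*(-13965) = 14 + 27930 = 27944)
X = 26 (X = 30 - 4 = 26)
(8 + X*((-38 - 36) - 24)) + x = (8 + 26*((-38 - 36) - 24)) + 27944 = (8 + 26*(-74 - 24)) + 27944 = (8 + 26*(-98)) + 27944 = (8 - 2548) + 27944 = -2540 + 27944 = 25404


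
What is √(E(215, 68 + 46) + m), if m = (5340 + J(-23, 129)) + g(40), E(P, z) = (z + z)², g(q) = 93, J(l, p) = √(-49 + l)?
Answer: √(57417 + 6*I*√2) ≈ 239.62 + 0.018*I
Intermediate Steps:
E(P, z) = 4*z² (E(P, z) = (2*z)² = 4*z²)
m = 5433 + 6*I*√2 (m = (5340 + √(-49 - 23)) + 93 = (5340 + √(-72)) + 93 = (5340 + 6*I*√2) + 93 = 5433 + 6*I*√2 ≈ 5433.0 + 8.4853*I)
√(E(215, 68 + 46) + m) = √(4*(68 + 46)² + (5433 + 6*I*√2)) = √(4*114² + (5433 + 6*I*√2)) = √(4*12996 + (5433 + 6*I*√2)) = √(51984 + (5433 + 6*I*√2)) = √(57417 + 6*I*√2)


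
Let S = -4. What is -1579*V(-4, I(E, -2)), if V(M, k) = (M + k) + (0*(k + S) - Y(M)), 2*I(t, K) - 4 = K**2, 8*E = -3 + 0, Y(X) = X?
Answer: -6316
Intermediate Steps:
E = -3/8 (E = (-3 + 0)/8 = (1/8)*(-3) = -3/8 ≈ -0.37500)
I(t, K) = 2 + K**2/2
V(M, k) = k (V(M, k) = (M + k) + (0*(k - 4) - M) = (M + k) + (0*(-4 + k) - M) = (M + k) + (0 - M) = (M + k) - M = k)
-1579*V(-4, I(E, -2)) = -1579*(2 + (1/2)*(-2)**2) = -1579*(2 + (1/2)*4) = -1579*(2 + 2) = -1579*4 = -6316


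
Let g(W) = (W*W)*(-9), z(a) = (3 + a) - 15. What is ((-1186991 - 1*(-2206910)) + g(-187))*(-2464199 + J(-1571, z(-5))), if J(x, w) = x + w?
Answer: -1738868060826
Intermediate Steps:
z(a) = -12 + a
g(W) = -9*W² (g(W) = W²*(-9) = -9*W²)
J(x, w) = w + x
((-1186991 - 1*(-2206910)) + g(-187))*(-2464199 + J(-1571, z(-5))) = ((-1186991 - 1*(-2206910)) - 9*(-187)²)*(-2464199 + ((-12 - 5) - 1571)) = ((-1186991 + 2206910) - 9*34969)*(-2464199 + (-17 - 1571)) = (1019919 - 314721)*(-2464199 - 1588) = 705198*(-2465787) = -1738868060826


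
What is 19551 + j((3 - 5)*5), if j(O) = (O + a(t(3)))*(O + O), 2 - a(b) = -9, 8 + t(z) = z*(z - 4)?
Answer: 19531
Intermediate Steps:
t(z) = -8 + z*(-4 + z) (t(z) = -8 + z*(z - 4) = -8 + z*(-4 + z))
a(b) = 11 (a(b) = 2 - 1*(-9) = 2 + 9 = 11)
j(O) = 2*O*(11 + O) (j(O) = (O + 11)*(O + O) = (11 + O)*(2*O) = 2*O*(11 + O))
19551 + j((3 - 5)*5) = 19551 + 2*((3 - 5)*5)*(11 + (3 - 5)*5) = 19551 + 2*(-2*5)*(11 - 2*5) = 19551 + 2*(-10)*(11 - 10) = 19551 + 2*(-10)*1 = 19551 - 20 = 19531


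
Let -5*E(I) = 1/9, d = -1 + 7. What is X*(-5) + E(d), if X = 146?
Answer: -32851/45 ≈ -730.02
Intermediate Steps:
d = 6
E(I) = -1/45 (E(I) = -⅕/9 = -⅕*⅑ = -1/45)
X*(-5) + E(d) = 146*(-5) - 1/45 = -730 - 1/45 = -32851/45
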